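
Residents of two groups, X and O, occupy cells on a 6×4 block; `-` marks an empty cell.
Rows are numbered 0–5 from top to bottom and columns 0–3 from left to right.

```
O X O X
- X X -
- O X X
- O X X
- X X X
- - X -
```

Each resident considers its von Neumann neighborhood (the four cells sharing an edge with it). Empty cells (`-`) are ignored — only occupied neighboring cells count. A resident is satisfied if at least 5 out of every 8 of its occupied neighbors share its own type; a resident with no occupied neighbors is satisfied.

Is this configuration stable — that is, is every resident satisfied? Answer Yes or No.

(0,0)O 0/1 unhappy
(0,1)X 1/3 unhappy
(0,2)O 0/3 unhappy
(0,3)X 0/1 unhappy
(1,1)X 2/3 ok
(1,2)X 2/3 ok
(2,1)O 1/3 unhappy
(2,2)X 3/4 ok
(2,3)X 2/2 ok
(3,1)O 1/3 unhappy
(3,2)X 3/4 ok
(3,3)X 3/3 ok
(4,1)X 1/2 unhappy
(4,2)X 4/4 ok
(4,3)X 2/2 ok
(5,2)X 1/1 ok
For instance (0,0) has only 0/1 same-type neighbors, below 5/8.

No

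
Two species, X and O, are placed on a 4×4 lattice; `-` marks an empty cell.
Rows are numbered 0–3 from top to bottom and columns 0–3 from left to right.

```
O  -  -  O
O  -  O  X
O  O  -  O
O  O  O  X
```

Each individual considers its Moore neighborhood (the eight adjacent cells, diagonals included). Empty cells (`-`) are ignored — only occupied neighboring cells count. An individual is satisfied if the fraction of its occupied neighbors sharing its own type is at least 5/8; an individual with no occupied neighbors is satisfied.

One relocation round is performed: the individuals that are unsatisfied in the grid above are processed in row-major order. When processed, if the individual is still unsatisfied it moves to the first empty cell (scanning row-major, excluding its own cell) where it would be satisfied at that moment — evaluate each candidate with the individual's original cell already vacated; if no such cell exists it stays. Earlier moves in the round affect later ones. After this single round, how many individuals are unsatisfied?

Initially unsatisfied (in order): (0,3), (1,3), (2,3), (3,3).
  (0,3) → (0,1).
  (1,3): no empty cell satisfies it; stays.
  (2,3) → (0,2).
  (3,3): no empty cell satisfies it; stays.
Resulting grid:
O O O -
O - O X
O O - -
O O O X
Unsatisfied now: (1,3), (3,3).

2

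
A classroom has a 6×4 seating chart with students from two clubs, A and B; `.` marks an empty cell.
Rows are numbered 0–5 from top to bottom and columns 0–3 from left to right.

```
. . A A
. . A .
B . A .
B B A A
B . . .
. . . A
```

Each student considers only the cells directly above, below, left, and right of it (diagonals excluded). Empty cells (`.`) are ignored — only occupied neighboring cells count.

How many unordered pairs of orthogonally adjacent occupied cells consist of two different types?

1

Scan each occupied cell's neighbors to the right and below so each pair is counted once.
From row 0: 0 unlike of 2 pairs (running 0/2).
From row 1: 0 unlike of 1 pairs (running 0/3).
From row 2: 0 unlike of 2 pairs (running 0/5).
From row 3: 1 unlike of 4 pairs (running 1/9).
Total adjacent occupied pairs: 9; unlike-type pairs: 1.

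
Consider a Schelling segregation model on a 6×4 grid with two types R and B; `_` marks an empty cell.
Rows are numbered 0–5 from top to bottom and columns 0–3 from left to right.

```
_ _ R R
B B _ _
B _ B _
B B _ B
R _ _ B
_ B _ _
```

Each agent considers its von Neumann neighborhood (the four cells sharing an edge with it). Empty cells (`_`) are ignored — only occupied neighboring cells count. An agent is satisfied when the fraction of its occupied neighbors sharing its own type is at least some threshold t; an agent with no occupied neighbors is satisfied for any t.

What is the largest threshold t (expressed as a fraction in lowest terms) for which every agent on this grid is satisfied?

0/1

Row 0: (0,2)R 1/1 · (0,3)R 1/1
Row 1: (1,0)B 2/2 · (1,1)B 1/1
Row 2: (2,0)B 2/2 · (2,2)B — no occupied neighbors
Row 3: (3,0)B 2/3 · (3,1)B 1/1 · (3,3)B 1/1
Row 4: (4,0)R 0/1 · (4,3)B 1/1
Row 5: (5,1)B — no occupied neighbors
The smallest same-type fraction is 0/1 at (4,0), which reduces to 0/1. Any threshold above that leaves this agent unsatisfied.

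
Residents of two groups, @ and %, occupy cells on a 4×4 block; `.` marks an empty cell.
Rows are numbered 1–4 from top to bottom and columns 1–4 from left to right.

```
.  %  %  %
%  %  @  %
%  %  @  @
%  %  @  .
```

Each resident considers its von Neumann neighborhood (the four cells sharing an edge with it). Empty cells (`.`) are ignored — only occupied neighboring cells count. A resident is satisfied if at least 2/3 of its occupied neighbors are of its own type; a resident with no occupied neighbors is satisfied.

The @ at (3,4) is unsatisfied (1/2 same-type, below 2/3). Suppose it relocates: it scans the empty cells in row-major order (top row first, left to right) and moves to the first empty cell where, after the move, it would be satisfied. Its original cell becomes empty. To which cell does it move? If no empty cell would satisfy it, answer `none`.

(4,4)

Vacating (3,4). Empty cells in order:
  (1,1): 0/2 same-type → still unsatisfied.
  (4,4): 1/1 same-type → satisfied — stop here.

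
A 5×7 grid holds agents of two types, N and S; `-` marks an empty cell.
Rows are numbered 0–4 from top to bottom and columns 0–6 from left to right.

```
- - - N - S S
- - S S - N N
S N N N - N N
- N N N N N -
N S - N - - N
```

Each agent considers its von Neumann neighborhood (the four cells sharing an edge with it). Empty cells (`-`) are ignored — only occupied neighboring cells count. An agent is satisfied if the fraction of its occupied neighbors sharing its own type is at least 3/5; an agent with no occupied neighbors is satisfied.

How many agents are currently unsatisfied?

8

Row 0: (0,3)N 0/1 ✗ · (0,5)S 1/2 ✗ · (0,6)S 1/2 ✗
Row 1: (1,2)S 1/2 ✗ · (1,3)S 1/3 ✗ · (1,5)N 2/3 ✓ · (1,6)N 2/3 ✓
Row 2: (2,0)S 0/1 ✗ · (2,1)N 2/3 ✓ · (2,2)N 3/4 ✓ · (2,3)N 2/3 ✓ · (2,5)N 3/3 ✓ · (2,6)N 2/2 ✓
Row 3: (3,1)N 2/3 ✓ · (3,2)N 3/3 ✓ · (3,3)N 4/4 ✓ · (3,4)N 2/2 ✓ · (3,5)N 2/2 ✓
Row 4: (4,0)N 0/1 ✗ · (4,1)S 0/2 ✗ · (4,3)N 1/1 ✓ · (4,6)N 0/0 ✓
Unsatisfied: (0,3), (0,5), (0,6), (1,2), (1,3), (2,0), (4,0), (4,1) — 8 in total.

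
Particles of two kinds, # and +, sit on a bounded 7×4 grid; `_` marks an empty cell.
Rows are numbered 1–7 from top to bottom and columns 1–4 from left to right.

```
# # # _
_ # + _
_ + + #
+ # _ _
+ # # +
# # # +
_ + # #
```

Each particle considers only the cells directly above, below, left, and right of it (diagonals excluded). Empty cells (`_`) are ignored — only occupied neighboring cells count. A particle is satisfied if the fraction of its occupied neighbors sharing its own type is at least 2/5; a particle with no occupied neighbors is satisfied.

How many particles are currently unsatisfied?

8

(1,1)# 1/1 ✓
(1,2)# 3/3 ✓
(1,3)# 1/2 ✓
(2,2)# 1/3 ✗
(2,3)+ 1/3 ✗
(3,2)+ 1/3 ✗
(3,3)+ 2/3 ✓
(3,4)# 0/1 ✗
(4,1)+ 1/2 ✓
(4,2)# 1/3 ✗
(5,1)+ 1/3 ✗
(5,2)# 3/4 ✓
(5,3)# 2/3 ✓
(5,4)+ 1/2 ✓
(6,1)# 1/2 ✓
(6,2)# 3/4 ✓
(6,3)# 3/4 ✓
(6,4)+ 1/3 ✗
(7,2)+ 0/2 ✗
(7,3)# 2/3 ✓
(7,4)# 1/2 ✓
Unsatisfied: (2,2), (2,3), (3,2), (3,4), (4,2), (5,1), (6,4), (7,2) — 8 in total.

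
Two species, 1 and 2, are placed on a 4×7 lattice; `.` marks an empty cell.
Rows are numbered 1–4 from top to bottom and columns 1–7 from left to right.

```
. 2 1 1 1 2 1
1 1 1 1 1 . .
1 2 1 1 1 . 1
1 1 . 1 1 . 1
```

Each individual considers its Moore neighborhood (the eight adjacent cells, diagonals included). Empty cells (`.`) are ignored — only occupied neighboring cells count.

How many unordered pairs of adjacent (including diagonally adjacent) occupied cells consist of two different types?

14

Scan each occupied cell's neighbors to the right and below (and the two forward diagonals) so each pair is counted once.
Row 1: 2(1,2)–1(1,3)≠ 2(1,2)–1(2,2)≠ 2(1,2)–1(2,3)≠ 2(1,2)–1(2,1)≠ 1(1,3)–1(1,4)= 1(1,3)–1(2,3)= 1(1,3)–1(2,4)= 1(1,3)–1(2,2)= 1(1,4)–1(1,5)= 1(1,4)–1(2,4)= 1(1,4)–1(2,5)= 1(1,4)–1(2,3)= 1(1,5)–2(1,6)≠ 1(1,5)–1(2,5)= 1(1,5)–1(2,4)= 2(1,6)–1(1,7)≠ 2(1,6)–1(2,5)≠  → 7/17 unlike.
Row 2: 1(2,1)–1(2,2)= 1(2,1)–1(3,1)= 1(2,1)–2(3,2)≠ 1(2,2)–1(2,3)= 1(2,2)–2(3,2)≠ 1(2,2)–1(3,3)= 1(2,2)–1(3,1)= 1(2,3)–1(2,4)= 1(2,3)–1(3,3)= 1(2,3)–1(3,4)= 1(2,3)–2(3,2)≠ 1(2,4)–1(2,5)= 1(2,4)–1(3,4)= 1(2,4)–1(3,5)= 1(2,4)–1(3,3)= 1(2,5)–1(3,5)= 1(2,5)–1(3,4)=  → 3/17 unlike.
Row 3: 1(3,1)–2(3,2)≠ 1(3,1)–1(4,1)= 1(3,1)–1(4,2)= 2(3,2)–1(3,3)≠ 2(3,2)–1(4,2)≠ 2(3,2)–1(4,1)≠ 1(3,3)–1(3,4)= 1(3,3)–1(4,4)= 1(3,3)–1(4,2)= 1(3,4)–1(3,5)= 1(3,4)–1(4,4)= 1(3,4)–1(4,5)= 1(3,5)–1(4,5)= 1(3,5)–1(4,4)= 1(3,7)–1(4,7)=  → 4/15 unlike.
Row 4: 1(4,1)–1(4,2)= 1(4,4)–1(4,5)=  → 0/2 unlike.
Total adjacent occupied pairs: 51; unlike-type pairs: 14.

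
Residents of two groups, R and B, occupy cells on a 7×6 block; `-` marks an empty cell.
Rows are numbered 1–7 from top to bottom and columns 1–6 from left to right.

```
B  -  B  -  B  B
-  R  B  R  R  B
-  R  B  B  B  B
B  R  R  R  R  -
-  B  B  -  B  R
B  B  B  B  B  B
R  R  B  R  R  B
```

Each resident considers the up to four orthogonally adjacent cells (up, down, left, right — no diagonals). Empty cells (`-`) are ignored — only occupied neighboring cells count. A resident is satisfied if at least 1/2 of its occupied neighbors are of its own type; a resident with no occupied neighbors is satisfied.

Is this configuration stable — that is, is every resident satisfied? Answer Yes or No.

No

(1,1)B 0/0 ok
(1,3)B 1/1 ok
(1,5)B 1/2 ok
(1,6)B 2/2 ok
(2,2)R 1/2 ok
(2,3)B 2/4 ok
(2,4)R 1/3 unhappy
(2,5)R 1/4 unhappy
(2,6)B 2/3 ok
(3,2)R 2/3 ok
(3,3)B 2/4 ok
(3,4)B 2/4 ok
(3,5)B 2/4 ok
(3,6)B 2/2 ok
(4,1)B 0/1 unhappy
(4,2)R 2/4 ok
(4,3)R 2/4 ok
(4,4)R 2/3 ok
(4,5)R 1/3 unhappy
(5,2)B 2/3 ok
(5,3)B 2/3 ok
(5,5)B 1/3 unhappy
(5,6)R 0/2 unhappy
(6,1)B 1/2 ok
(6,2)B 3/4 ok
(6,3)B 4/4 ok
(6,4)B 2/3 ok
(6,5)B 3/4 ok
(6,6)B 2/3 ok
(7,1)R 1/2 ok
(7,2)R 1/3 unhappy
(7,3)B 1/3 unhappy
(7,4)R 1/3 unhappy
(7,5)R 1/3 unhappy
(7,6)B 1/2 ok
For instance (2,4) has only 1/3 same-type neighbors, below 1/2.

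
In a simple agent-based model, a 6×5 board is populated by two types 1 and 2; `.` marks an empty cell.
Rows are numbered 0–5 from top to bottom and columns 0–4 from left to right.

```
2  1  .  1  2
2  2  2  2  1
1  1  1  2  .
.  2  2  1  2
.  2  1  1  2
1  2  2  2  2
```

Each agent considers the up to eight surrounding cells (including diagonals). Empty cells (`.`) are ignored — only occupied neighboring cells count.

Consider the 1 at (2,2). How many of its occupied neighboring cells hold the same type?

Occupied neighbors of (2,2): (1,1)=2, (1,2)=2, (1,3)=2, (2,1)=1, (2,3)=2, (3,1)=2, (3,2)=2, (3,3)=1.
Same type (1): 2 of 8.

2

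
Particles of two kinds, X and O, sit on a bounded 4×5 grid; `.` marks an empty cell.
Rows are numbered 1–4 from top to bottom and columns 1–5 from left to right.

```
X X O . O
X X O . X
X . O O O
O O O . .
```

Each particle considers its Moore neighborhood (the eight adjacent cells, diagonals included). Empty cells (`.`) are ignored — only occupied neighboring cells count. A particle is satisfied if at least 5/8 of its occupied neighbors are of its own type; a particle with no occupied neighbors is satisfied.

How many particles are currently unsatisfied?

Row 1: (1,1)X 3/3 ✓ · (1,2)X 3/5 ✗ · (1,3)O 1/3 ✗ · (1,5)O 0/1 ✗
Row 2: (2,1)X 4/4 ✓ · (2,2)X 4/7 ✗ · (2,3)O 3/5 ✗ · (2,5)X 0/3 ✗
Row 3: (3,1)X 2/4 ✗ · (3,3)O 4/5 ✓ · (3,4)O 4/5 ✓ · (3,5)O 1/2 ✗
Row 4: (4,1)O 1/2 ✗ · (4,2)O 3/4 ✓ · (4,3)O 3/3 ✓
Unsatisfied: (1,2), (1,3), (1,5), (2,2), (2,3), (2,5), (3,1), (3,5), (4,1) — 9 in total.

9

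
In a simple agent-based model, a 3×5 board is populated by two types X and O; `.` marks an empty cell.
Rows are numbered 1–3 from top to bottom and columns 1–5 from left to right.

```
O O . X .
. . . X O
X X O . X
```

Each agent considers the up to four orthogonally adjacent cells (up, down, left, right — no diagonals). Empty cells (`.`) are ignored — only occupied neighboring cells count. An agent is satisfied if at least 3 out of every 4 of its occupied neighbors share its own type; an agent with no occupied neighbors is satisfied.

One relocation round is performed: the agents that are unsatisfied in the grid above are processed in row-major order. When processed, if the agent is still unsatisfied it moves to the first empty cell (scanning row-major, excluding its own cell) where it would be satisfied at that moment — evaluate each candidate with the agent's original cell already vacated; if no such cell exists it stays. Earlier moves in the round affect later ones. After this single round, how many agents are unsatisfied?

5

Initially unsatisfied (in order): (2,4), (2,5), (3,2), (3,3), (3,5).
  (2,4): no empty cell satisfies it; stays.
  (2,5): no empty cell satisfies it; stays.
  (3,2): no empty cell satisfies it; stays.
  (3,3): no empty cell satisfies it; stays.
  (3,5): no empty cell satisfies it; stays.
Resulting grid:
O O . X .
. . . X O
X X O . X
Unsatisfied now: (2,4), (2,5), (3,2), (3,3), (3,5).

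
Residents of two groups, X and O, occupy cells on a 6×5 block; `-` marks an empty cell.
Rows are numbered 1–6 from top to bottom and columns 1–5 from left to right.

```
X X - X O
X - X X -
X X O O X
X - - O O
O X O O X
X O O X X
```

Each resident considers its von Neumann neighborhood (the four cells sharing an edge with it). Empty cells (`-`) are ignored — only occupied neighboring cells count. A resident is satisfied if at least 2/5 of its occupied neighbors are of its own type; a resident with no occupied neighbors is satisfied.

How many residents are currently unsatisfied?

10

(1,1)X 2/2 ok
(1,2)X 1/1 ok
(1,4)X 1/2 ok
(1,5)O 0/1 unhappy
(2,1)X 2/2 ok
(2,3)X 1/2 ok
(2,4)X 2/3 ok
(3,1)X 3/3 ok
(3,2)X 1/2 ok
(3,3)O 1/3 unhappy
(3,4)O 2/4 ok
(3,5)X 0/2 unhappy
(4,1)X 1/2 ok
(4,4)O 3/3 ok
(4,5)O 1/3 unhappy
(5,1)O 0/3 unhappy
(5,2)X 0/3 unhappy
(5,3)O 2/3 ok
(5,4)O 2/4 ok
(5,5)X 1/3 unhappy
(6,1)X 0/2 unhappy
(6,2)O 1/3 unhappy
(6,3)O 2/3 ok
(6,4)X 1/3 unhappy
(6,5)X 2/2 ok
Unsatisfied: (1,5), (3,3), (3,5), (4,5), (5,1), (5,2), (5,5), (6,1), (6,2), (6,4) — 10 in total.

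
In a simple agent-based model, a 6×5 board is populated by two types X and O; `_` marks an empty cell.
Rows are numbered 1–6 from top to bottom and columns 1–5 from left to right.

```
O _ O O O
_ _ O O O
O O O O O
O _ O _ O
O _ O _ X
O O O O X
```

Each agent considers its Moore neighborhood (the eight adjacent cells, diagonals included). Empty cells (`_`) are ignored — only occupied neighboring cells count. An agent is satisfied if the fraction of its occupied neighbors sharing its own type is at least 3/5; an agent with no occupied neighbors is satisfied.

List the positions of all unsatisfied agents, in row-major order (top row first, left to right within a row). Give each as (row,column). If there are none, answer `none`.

(5,5), (6,4), (6,5)

Row 1: (1,1)O 0/0 satisfied · (1,3)O 3/3 satisfied · (1,4)O 5/5 satisfied · (1,5)O 3/3 satisfied
Row 2: (2,3)O 6/6 satisfied · (2,4)O 8/8 satisfied · (2,5)O 5/5 satisfied
Row 3: (3,1)O 2/2 satisfied · (3,2)O 5/5 satisfied · (3,3)O 5/5 satisfied · (3,4)O 7/7 satisfied · (3,5)O 4/4 satisfied
Row 4: (4,1)O 3/3 satisfied · (4,3)O 4/4 satisfied · (4,5)O 2/3 satisfied
Row 5: (5,1)O 3/3 satisfied · (5,3)O 4/4 satisfied · (5,5)X 1/3 not
Row 6: (6,1)O 2/2 satisfied · (6,2)O 4/4 satisfied · (6,3)O 3/3 satisfied · (6,4)O 2/4 not · (6,5)X 1/2 not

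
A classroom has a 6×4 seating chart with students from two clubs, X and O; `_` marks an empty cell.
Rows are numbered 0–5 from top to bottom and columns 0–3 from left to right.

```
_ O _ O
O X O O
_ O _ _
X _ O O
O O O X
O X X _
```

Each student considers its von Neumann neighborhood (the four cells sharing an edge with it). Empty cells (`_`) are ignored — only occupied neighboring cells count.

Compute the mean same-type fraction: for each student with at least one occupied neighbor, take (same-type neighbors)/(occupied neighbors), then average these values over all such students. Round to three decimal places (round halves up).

0.422

(0,1)O 0/1
(0,3)O 1/1
(1,0)O 0/1
(1,1)X 0/4
(1,2)O 1/2
(1,3)O 2/2
(2,1)O 0/1
(3,0)X 0/1
(3,2)O 2/2
(3,3)O 1/2
(4,0)O 2/3
(4,1)O 2/3
(4,2)O 2/4
(4,3)X 0/2
(5,0)O 1/2
(5,1)X 1/3
(5,2)X 1/2
Sum over 17 students: 0/1 + 1/1 + 0/1 + 0/4 + 1/2 + 2/2 + 0/1 + 0/1 + 2/2 + 1/2 + 2/3 + 2/3 + 2/4 + 0/2 + 1/2 + 1/3 + 1/2 = 43/6; mean = 43/6 ÷ 17 = 43/102 = 0.421568… → 0.422.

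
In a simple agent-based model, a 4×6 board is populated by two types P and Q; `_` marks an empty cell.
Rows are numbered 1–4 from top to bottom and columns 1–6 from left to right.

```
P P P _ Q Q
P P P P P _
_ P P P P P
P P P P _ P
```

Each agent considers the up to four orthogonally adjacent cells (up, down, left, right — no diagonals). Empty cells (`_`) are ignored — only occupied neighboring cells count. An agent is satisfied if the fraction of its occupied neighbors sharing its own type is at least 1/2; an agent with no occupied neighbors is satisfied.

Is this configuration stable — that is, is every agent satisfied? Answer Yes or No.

Yes

(1,1)P 2/2 ok
(1,2)P 3/3 ok
(1,3)P 2/2 ok
(1,5)Q 1/2 ok
(1,6)Q 1/1 ok
(2,1)P 2/2 ok
(2,2)P 4/4 ok
(2,3)P 4/4 ok
(2,4)P 3/3 ok
(2,5)P 2/3 ok
(3,2)P 3/3 ok
(3,3)P 4/4 ok
(3,4)P 4/4 ok
(3,5)P 3/3 ok
(3,6)P 2/2 ok
(4,1)P 1/1 ok
(4,2)P 3/3 ok
(4,3)P 3/3 ok
(4,4)P 2/2 ok
(4,6)P 1/1 ok
All meet the threshold, so the configuration is stable.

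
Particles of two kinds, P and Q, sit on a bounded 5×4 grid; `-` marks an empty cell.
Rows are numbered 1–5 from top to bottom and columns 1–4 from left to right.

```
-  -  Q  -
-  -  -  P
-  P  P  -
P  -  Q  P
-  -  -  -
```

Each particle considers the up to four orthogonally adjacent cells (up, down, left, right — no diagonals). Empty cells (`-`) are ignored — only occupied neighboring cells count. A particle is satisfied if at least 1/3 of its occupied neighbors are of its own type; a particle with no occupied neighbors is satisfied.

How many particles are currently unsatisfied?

(1,3)Q 0/0 ✓
(2,4)P 0/0 ✓
(3,2)P 1/1 ✓
(3,3)P 1/2 ✓
(4,1)P 0/0 ✓
(4,3)Q 0/2 ✗
(4,4)P 0/1 ✗
Unsatisfied: (4,3), (4,4) — 2 in total.

2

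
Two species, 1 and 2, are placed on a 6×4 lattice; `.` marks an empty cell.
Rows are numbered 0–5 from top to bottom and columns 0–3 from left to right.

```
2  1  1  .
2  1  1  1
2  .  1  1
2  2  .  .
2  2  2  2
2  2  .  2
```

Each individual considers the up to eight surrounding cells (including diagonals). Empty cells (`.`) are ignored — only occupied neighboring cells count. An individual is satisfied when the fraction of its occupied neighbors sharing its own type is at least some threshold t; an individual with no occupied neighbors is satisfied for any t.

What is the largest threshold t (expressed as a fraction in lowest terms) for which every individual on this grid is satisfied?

Row 0: (0,0)2 1/3 · (0,1)1 3/5 · (0,2)1 4/4
Row 1: (1,0)2 2/4 · (1,1)1 4/7 · (1,2)1 6/6 · (1,3)1 4/4
Row 2: (2,0)2 3/4 · (2,2)1 4/5 · (2,3)1 3/3
Row 3: (3,0)2 4/4 · (3,1)2 5/6
Row 4: (4,0)2 5/5 · (4,1)2 6/6 · (4,2)2 5/5 · (4,3)2 2/2
Row 5: (5,0)2 3/3 · (5,1)2 4/4 · (5,3)2 2/2
The smallest same-type fraction is 1/3 at (0,0), which reduces to 1/3. Any threshold above that leaves this individual unsatisfied.

1/3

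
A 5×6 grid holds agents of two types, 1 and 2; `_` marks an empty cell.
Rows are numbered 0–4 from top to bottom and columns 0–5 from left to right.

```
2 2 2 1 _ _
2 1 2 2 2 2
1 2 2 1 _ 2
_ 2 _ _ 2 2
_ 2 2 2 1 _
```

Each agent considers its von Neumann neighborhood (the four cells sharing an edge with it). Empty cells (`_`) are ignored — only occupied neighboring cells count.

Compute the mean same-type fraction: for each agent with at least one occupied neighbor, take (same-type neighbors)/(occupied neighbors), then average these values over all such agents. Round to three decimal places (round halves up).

0.595

Row 0: (0,0)2 2/2 · (0,1)2 2/3 · (0,2)2 2/3 · (0,3)1 0/2
Row 1: (1,0)2 1/3 · (1,1)1 0/4 · (1,2)2 3/4 · (1,3)2 2/4 · (1,4)2 2/2 · (1,5)2 2/2
Row 2: (2,0)1 0/2 · (2,1)2 2/4 · (2,2)2 2/3 · (2,3)1 0/2 · (2,5)2 2/2
Row 3: (3,1)2 2/2 · (3,4)2 1/2 · (3,5)2 2/2
Row 4: (4,1)2 2/2 · (4,2)2 2/2 · (4,3)2 1/2 · (4,4)1 0/2
Sum over 22 agents: 2/2 + 2/3 + 2/3 + 0/2 + 1/3 + 0/4 + 3/4 + 2/4 + 2/2 + 2/2 + 0/2 + 2/4 + 2/3 + 0/2 + 2/2 + 2/2 + 1/2 + 2/2 + 2/2 + 2/2 + 1/2 + 0/2 = 157/12; mean = 157/12 ÷ 22 = 157/264 = 0.594696… → 0.595.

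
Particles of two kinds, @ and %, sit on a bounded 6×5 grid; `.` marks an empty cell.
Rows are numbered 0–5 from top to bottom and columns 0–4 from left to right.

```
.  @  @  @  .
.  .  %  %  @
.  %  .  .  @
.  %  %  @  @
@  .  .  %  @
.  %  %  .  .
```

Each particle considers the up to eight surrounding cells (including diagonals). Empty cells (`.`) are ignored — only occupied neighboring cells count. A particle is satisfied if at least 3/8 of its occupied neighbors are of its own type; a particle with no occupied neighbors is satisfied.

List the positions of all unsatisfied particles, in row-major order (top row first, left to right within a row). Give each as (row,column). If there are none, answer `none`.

(1,3), (4,0)

(0,1)@ 1/2 ok
(0,2)@ 2/4 ok
(0,3)@ 2/4 ok
(1,2)% 2/5 ok
(1,3)% 1/5 unhappy
(1,4)@ 2/3 ok
(2,1)% 3/3 ok
(2,4)@ 3/4 ok
(3,1)% 2/3 ok
(3,2)% 3/4 ok
(3,3)@ 3/5 ok
(3,4)@ 3/4 ok
(4,0)@ 0/2 unhappy
(4,3)% 2/5 ok
(4,4)@ 2/3 ok
(5,1)% 1/2 ok
(5,2)% 2/2 ok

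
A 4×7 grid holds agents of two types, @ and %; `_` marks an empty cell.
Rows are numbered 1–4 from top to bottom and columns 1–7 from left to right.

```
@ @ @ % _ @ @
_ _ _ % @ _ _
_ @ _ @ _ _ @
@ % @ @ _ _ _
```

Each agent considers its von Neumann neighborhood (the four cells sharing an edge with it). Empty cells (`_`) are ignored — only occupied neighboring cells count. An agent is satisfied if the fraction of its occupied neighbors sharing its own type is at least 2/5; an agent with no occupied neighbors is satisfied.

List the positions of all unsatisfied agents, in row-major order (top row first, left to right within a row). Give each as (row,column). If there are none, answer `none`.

(1,1)@ 1/1 ok
(1,2)@ 2/2 ok
(1,3)@ 1/2 ok
(1,4)% 1/2 ok
(1,6)@ 1/1 ok
(1,7)@ 1/1 ok
(2,4)% 1/3 unhappy
(2,5)@ 0/1 unhappy
(3,2)@ 0/1 unhappy
(3,4)@ 1/2 ok
(3,7)@ 0/0 ok
(4,1)@ 0/1 unhappy
(4,2)% 0/3 unhappy
(4,3)@ 1/2 ok
(4,4)@ 2/2 ok

(2,4), (2,5), (3,2), (4,1), (4,2)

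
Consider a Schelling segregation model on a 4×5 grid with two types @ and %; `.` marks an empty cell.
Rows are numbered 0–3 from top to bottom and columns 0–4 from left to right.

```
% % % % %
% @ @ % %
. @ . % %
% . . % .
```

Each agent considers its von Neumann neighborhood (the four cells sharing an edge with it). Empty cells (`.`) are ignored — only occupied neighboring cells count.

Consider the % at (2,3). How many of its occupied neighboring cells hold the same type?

Occupied neighbors of (2,3): (1,3)=%, (3,3)=%, (2,4)=%.
Same type (%): 3 of 3.

3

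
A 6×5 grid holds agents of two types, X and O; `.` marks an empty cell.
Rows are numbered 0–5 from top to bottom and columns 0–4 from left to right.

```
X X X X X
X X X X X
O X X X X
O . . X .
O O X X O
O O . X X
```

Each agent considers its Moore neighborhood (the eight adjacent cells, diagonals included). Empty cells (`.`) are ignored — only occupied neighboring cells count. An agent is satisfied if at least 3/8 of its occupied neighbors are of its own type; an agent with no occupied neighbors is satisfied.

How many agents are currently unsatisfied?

(0,0)X 3/3 satisfied
(0,1)X 5/5 satisfied
(0,2)X 5/5 satisfied
(0,3)X 5/5 satisfied
(0,4)X 3/3 satisfied
(1,0)X 4/5 satisfied
(1,1)X 7/8 satisfied
(1,2)X 8/8 satisfied
(1,3)X 8/8 satisfied
(1,4)X 5/5 satisfied
(2,0)O 1/4 not
(2,1)X 4/6 satisfied
(2,2)X 6/6 satisfied
(2,3)X 6/6 satisfied
(2,4)X 4/4 satisfied
(3,0)O 3/4 satisfied
(3,3)X 5/6 satisfied
(4,0)O 4/4 satisfied
(4,1)O 4/5 satisfied
(4,2)X 3/5 satisfied
(4,3)X 4/5 satisfied
(4,4)O 0/4 not
(5,0)O 3/3 satisfied
(5,1)O 3/4 satisfied
(5,3)X 3/4 satisfied
(5,4)X 2/3 satisfied
Unsatisfied: (2,0), (4,4) — 2 in total.

2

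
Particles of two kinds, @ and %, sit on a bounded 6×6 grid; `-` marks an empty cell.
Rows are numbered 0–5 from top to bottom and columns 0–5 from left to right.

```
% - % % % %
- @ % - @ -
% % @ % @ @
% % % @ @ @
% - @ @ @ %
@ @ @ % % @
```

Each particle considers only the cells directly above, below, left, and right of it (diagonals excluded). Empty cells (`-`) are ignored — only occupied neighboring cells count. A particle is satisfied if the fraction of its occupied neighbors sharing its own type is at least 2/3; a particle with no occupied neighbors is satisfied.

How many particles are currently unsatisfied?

(0,0)% 0/0 satisfied
(0,2)% 2/2 satisfied
(0,3)% 2/2 satisfied
(0,4)% 2/3 satisfied
(0,5)% 1/1 satisfied
(1,1)@ 0/2 not
(1,2)% 1/3 not
(1,4)@ 1/2 not
(2,0)% 2/2 satisfied
(2,1)% 2/4 not
(2,2)@ 0/4 not
(2,3)% 0/3 not
(2,4)@ 3/4 satisfied
(2,5)@ 2/2 satisfied
(3,0)% 3/3 satisfied
(3,1)% 3/3 satisfied
(3,2)% 1/4 not
(3,3)@ 2/4 not
(3,4)@ 4/4 satisfied
(3,5)@ 2/3 satisfied
(4,0)% 1/2 not
(4,2)@ 2/3 satisfied
(4,3)@ 3/4 satisfied
(4,4)@ 2/4 not
(4,5)% 0/3 not
(5,0)@ 1/2 not
(5,1)@ 2/2 satisfied
(5,2)@ 2/3 satisfied
(5,3)% 1/3 not
(5,4)% 1/3 not
(5,5)@ 0/2 not
Unsatisfied: (1,1), (1,2), (1,4), (2,1), (2,2), (2,3), (3,2), (3,3), (4,0), (4,4), (4,5), (5,0), (5,3), (5,4), (5,5) — 15 in total.

15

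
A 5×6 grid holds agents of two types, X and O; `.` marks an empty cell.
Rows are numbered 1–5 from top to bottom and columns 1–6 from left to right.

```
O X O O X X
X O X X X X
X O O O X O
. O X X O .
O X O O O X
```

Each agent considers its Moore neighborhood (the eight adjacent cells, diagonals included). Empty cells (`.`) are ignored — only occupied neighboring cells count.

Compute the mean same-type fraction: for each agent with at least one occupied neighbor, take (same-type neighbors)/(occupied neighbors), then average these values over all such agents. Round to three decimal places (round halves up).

(1,1)O 1/3
(1,2)X 2/5
(1,3)O 2/5
(1,4)O 1/5
(1,5)X 4/5
(1,6)X 3/3
(2,1)X 2/5
(2,2)O 4/8
(2,3)X 2/8
(2,4)X 4/8
(2,5)X 5/8
(2,6)X 4/5
(3,1)X 1/4
(3,2)O 3/7
(3,3)O 4/8
(3,4)O 2/8
(3,5)X 4/7
(3,6)O 1/4
(4,2)O 4/7
(4,3)X 2/8
(4,4)X 2/8
(4,5)O 4/7
(5,1)O 1/2
(5,2)X 1/4
(5,3)O 2/5
(5,4)O 3/5
(5,5)O 2/4
(5,6)X 0/2
Sum over 28 agents: 1/3 + 2/5 + 2/5 + 1/5 + 4/5 + 3/3 + 2/5 + 4/8 + 2/8 + 4/8 + 5/8 + 4/5 + 1/4 + 3/7 + 4/8 + 2/8 + 4/7 + 1/4 + 4/7 + 2/8 + 2/8 + 4/7 + 1/2 + 1/4 + 2/5 + 3/5 + 2/4 + 0/2 = 2075/168; mean = 2075/168 ÷ 28 = 2075/4704 = 0.441113… → 0.441.

0.441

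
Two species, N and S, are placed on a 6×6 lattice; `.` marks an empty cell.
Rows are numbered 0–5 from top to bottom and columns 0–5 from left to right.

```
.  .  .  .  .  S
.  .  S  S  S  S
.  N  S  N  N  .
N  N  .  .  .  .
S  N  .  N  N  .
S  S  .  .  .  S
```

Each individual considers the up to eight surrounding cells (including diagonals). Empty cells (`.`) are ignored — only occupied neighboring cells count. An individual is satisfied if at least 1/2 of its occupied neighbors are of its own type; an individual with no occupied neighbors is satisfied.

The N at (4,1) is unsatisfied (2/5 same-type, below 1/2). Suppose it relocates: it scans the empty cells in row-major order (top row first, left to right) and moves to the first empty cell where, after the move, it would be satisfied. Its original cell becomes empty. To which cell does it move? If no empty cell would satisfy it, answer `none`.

(0,0)

Vacating (4,1). Empty cells in order:
  (0,0): 0/0 same-type → satisfied — stop here.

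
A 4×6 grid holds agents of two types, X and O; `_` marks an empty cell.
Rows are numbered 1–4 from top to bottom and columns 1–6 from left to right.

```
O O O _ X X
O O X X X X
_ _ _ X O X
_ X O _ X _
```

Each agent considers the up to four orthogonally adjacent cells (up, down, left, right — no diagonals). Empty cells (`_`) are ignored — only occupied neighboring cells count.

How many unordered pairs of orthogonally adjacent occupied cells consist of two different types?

7

Scan each occupied cell's neighbors to the right and below so each pair is counted once.
Row 1: O(1,1)–O(1,2)= O(1,1)–O(2,1)= O(1,2)–O(1,3)= O(1,2)–O(2,2)= O(1,3)–X(2,3)≠ X(1,5)–X(1,6)= X(1,5)–X(2,5)= X(1,6)–X(2,6)=  → 1/8 unlike.
Row 2: O(2,1)–O(2,2)= O(2,2)–X(2,3)≠ X(2,3)–X(2,4)= X(2,4)–X(2,5)= X(2,4)–X(3,4)= X(2,5)–X(2,6)= X(2,5)–O(3,5)≠ X(2,6)–X(3,6)=  → 2/8 unlike.
Row 3: X(3,4)–O(3,5)≠ O(3,5)–X(3,6)≠ O(3,5)–X(4,5)≠  → 3/3 unlike.
Row 4: X(4,2)–O(4,3)≠  → 1/1 unlike.
Total adjacent occupied pairs: 20; unlike-type pairs: 7.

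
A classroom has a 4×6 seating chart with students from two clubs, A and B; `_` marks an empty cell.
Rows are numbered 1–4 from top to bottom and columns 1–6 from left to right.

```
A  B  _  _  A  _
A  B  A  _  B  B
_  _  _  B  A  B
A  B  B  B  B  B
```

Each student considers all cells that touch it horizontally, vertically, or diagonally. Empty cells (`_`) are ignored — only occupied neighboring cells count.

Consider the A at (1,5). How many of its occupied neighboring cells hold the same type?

0

Occupied neighbors of (1,5): (2,5)=B, (2,6)=B.
Same type (A): 0 of 2.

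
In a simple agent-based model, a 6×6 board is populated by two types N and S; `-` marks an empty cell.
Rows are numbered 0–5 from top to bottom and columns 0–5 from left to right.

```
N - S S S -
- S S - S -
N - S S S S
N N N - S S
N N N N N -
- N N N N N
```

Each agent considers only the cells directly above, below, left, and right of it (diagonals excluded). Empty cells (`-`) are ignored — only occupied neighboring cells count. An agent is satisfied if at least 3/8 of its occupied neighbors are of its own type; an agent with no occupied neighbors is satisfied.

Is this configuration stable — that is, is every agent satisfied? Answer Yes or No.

Yes

(0,0)N 0/0 ✓
(0,2)S 2/2 ✓
(0,3)S 2/2 ✓
(0,4)S 2/2 ✓
(1,1)S 1/1 ✓
(1,2)S 3/3 ✓
(1,4)S 2/2 ✓
(2,0)N 1/1 ✓
(2,2)S 2/3 ✓
(2,3)S 2/2 ✓
(2,4)S 4/4 ✓
(2,5)S 2/2 ✓
(3,0)N 3/3 ✓
(3,1)N 3/3 ✓
(3,2)N 2/3 ✓
(3,4)S 2/3 ✓
(3,5)S 2/2 ✓
(4,0)N 2/2 ✓
(4,1)N 4/4 ✓
(4,2)N 4/4 ✓
(4,3)N 3/3 ✓
(4,4)N 2/3 ✓
(5,1)N 2/2 ✓
(5,2)N 3/3 ✓
(5,3)N 3/3 ✓
(5,4)N 3/3 ✓
(5,5)N 1/1 ✓
All meet the threshold, so the configuration is stable.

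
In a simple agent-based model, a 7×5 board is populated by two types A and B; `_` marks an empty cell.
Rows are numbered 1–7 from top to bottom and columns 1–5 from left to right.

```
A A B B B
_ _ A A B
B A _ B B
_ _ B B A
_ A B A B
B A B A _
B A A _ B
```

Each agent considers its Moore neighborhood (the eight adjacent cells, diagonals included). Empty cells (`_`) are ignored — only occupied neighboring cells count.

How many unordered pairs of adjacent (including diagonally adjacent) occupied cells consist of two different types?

Scan each occupied cell's neighbors to the right and below (and the two forward diagonals) so each pair is counted once.
Row 1: A(1,1)–A(1,2)= A(1,2)–B(1,3)≠ A(1,2)–A(2,3)= B(1,3)–B(1,4)= B(1,3)–A(2,3)≠ B(1,3)–A(2,4)≠ B(1,4)–B(1,5)= B(1,4)–A(2,4)≠ B(1,4)–B(2,5)= B(1,4)–A(2,3)≠ B(1,5)–B(2,5)= B(1,5)–A(2,4)≠  → 6/12 unlike.
Row 2: A(2,3)–A(2,4)= A(2,3)–B(3,4)≠ A(2,3)–A(3,2)= A(2,4)–B(2,5)≠ A(2,4)–B(3,4)≠ A(2,4)–B(3,5)≠ B(2,5)–B(3,5)= B(2,5)–B(3,4)=  → 4/8 unlike.
Row 3: B(3,1)–A(3,2)≠ A(3,2)–B(4,3)≠ B(3,4)–B(3,5)= B(3,4)–B(4,4)= B(3,4)–A(4,5)≠ B(3,4)–B(4,3)= B(3,5)–A(4,5)≠ B(3,5)–B(4,4)=  → 4/8 unlike.
Row 4: B(4,3)–B(4,4)= B(4,3)–B(5,3)= B(4,3)–A(5,4)≠ B(4,3)–A(5,2)≠ B(4,4)–A(4,5)≠ B(4,4)–A(5,4)≠ B(4,4)–B(5,5)= B(4,4)–B(5,3)= A(4,5)–B(5,5)≠ A(4,5)–A(5,4)=  → 5/10 unlike.
Row 5: A(5,2)–B(5,3)≠ A(5,2)–A(6,2)= A(5,2)–B(6,3)≠ A(5,2)–B(6,1)≠ B(5,3)–A(5,4)≠ B(5,3)–B(6,3)= B(5,3)–A(6,4)≠ B(5,3)–A(6,2)≠ A(5,4)–B(5,5)≠ A(5,4)–A(6,4)= A(5,4)–B(6,3)≠ B(5,5)–A(6,4)≠  → 9/12 unlike.
Row 6: B(6,1)–A(6,2)≠ B(6,1)–B(7,1)= B(6,1)–A(7,2)≠ A(6,2)–B(6,3)≠ A(6,2)–A(7,2)= A(6,2)–A(7,3)= A(6,2)–B(7,1)≠ B(6,3)–A(6,4)≠ B(6,3)–A(7,3)≠ B(6,3)–A(7,2)≠ A(6,4)–B(7,5)≠ A(6,4)–A(7,3)=  → 8/12 unlike.
Row 7: B(7,1)–A(7,2)≠ A(7,2)–A(7,3)=  → 1/2 unlike.
Total adjacent occupied pairs: 64; unlike-type pairs: 37.

37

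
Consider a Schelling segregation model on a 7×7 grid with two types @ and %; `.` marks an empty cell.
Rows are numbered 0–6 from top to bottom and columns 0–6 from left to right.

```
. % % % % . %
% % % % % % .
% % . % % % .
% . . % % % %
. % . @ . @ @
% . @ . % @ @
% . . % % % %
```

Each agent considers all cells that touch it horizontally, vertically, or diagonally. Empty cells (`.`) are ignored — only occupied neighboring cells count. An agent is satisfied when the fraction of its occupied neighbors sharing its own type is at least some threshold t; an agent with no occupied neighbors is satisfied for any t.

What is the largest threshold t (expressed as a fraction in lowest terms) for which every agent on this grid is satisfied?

1/4

(0,1)% 4/4
(0,2)% 5/5
(0,3)% 5/5
(0,4)% 4/4
(0,6)% 1/1
(1,0)% 4/4
(1,1)% 6/6
(1,2)% 7/7
(1,3)% 7/7
(1,4)% 7/7
(1,5)% 5/5
(2,0)% 4/4
(2,1)% 5/5
(2,3)% 6/6
(2,4)% 8/8
(2,5)% 6/6
(3,0)% 3/3
(3,3)% 3/4
(3,4)% 5/7
(3,5)% 4/6
(3,6)% 2/4
(4,1)% 2/3
(4,3)@ 1/4
(4,5)@ 3/7
(4,6)@ 3/5
(5,0)% 2/2
(5,2)@ 1/3
(5,4)% 3/6
(5,5)@ 3/7
(5,6)@ 3/5
(6,0)% 1/1
(6,3)% 2/3
(6,4)% 3/4
(6,5)% 3/5
(6,6)% 1/3
The smallest same-type fraction is 1/4 at (4,3), which reduces to 1/4. Any threshold above that leaves this agent unsatisfied.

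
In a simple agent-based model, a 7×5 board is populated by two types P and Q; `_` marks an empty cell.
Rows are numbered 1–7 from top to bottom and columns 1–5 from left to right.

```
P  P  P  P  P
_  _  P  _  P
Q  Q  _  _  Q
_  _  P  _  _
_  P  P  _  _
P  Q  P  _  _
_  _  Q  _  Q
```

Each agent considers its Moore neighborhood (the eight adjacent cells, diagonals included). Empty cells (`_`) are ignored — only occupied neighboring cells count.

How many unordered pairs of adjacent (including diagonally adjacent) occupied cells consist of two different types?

8

Scan each occupied cell's neighbors to the right and below (and the two forward diagonals) so each pair is counted once.
Row 1: P(1,1)–P(1,2)= P(1,2)–P(1,3)= P(1,2)–P(2,3)= P(1,3)–P(1,4)= P(1,3)–P(2,3)= P(1,4)–P(1,5)= P(1,4)–P(2,5)= P(1,4)–P(2,3)= P(1,5)–P(2,5)=  → 0/9 unlike.
Row 2: P(2,3)–Q(3,2)≠ P(2,5)–Q(3,5)≠  → 2/2 unlike.
Row 3: Q(3,1)–Q(3,2)= Q(3,2)–P(4,3)≠  → 1/2 unlike.
Row 4: P(4,3)–P(5,3)= P(4,3)–P(5,2)=  → 0/2 unlike.
Row 5: P(5,2)–P(5,3)= P(5,2)–Q(6,2)≠ P(5,2)–P(6,3)= P(5,2)–P(6,1)= P(5,3)–P(6,3)= P(5,3)–Q(6,2)≠  → 2/6 unlike.
Row 6: P(6,1)–Q(6,2)≠ Q(6,2)–P(6,3)≠ Q(6,2)–Q(7,3)= P(6,3)–Q(7,3)≠  → 3/4 unlike.
Total adjacent occupied pairs: 25; unlike-type pairs: 8.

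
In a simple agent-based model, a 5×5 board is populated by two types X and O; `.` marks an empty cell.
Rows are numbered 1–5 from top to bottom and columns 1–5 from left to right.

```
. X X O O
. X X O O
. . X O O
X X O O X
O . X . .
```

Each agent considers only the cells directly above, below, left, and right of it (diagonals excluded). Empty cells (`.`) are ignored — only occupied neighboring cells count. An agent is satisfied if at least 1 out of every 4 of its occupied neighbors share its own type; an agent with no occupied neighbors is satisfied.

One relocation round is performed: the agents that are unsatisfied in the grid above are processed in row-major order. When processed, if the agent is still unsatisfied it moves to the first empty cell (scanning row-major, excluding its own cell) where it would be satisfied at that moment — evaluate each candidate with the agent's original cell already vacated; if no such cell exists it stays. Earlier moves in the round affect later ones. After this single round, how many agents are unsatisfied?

0

Initially unsatisfied (in order): (4,5), (5,1), (5,3).
  (4,5) → (1,1).
  (5,1) → (4,5).
  (5,3) → (2,1).
Resulting grid:
X X X O O
X X X O O
. . X O O
X X O O O
. . . . .
All satisfied now.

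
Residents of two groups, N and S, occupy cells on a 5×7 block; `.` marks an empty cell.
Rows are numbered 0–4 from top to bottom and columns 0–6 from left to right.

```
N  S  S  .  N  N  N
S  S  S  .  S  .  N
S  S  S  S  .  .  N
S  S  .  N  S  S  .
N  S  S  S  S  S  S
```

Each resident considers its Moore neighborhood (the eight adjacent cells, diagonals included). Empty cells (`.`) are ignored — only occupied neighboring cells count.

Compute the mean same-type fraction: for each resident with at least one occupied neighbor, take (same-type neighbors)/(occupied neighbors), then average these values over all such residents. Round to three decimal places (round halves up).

0.733

Row 0: (0,0)N 0/3 · (0,1)S 4/5 · (0,2)S 3/3 · (0,4)N 1/2 · (0,5)N 3/4 · (0,6)N 2/2
Row 1: (1,0)S 4/5 · (1,1)S 7/8 · (1,2)S 6/6 · (1,4)S 1/3 · (1,6)N 3/3
Row 2: (2,0)S 5/5 · (2,1)S 7/7 · (2,2)S 5/6 · (2,3)S 4/5 · (2,6)N 1/2
Row 3: (3,0)S 4/5 · (3,1)S 6/7 · (3,3)N 0/6 · (3,4)S 5/6 · (3,5)S 4/5
Row 4: (4,0)N 0/3 · (4,1)S 3/4 · (4,2)S 3/4 · (4,3)S 3/4 · (4,4)S 4/5 · (4,5)S 4/4 · (4,6)S 2/2
Sum over 28 residents: 0/3 + 4/5 + 3/3 + 1/2 + 3/4 + 2/2 + 4/5 + 7/8 + 6/6 + 1/3 + 3/3 + 5/5 + 7/7 + 5/6 + 4/5 + 1/2 + 4/5 + 6/7 + 0/6 + 5/6 + 4/5 + 0/3 + 3/4 + 3/4 + 3/4 + 4/5 + 4/4 + 2/2 = 5749/280; mean = 5749/280 ÷ 28 = 5749/7840 = 0.733290… → 0.733.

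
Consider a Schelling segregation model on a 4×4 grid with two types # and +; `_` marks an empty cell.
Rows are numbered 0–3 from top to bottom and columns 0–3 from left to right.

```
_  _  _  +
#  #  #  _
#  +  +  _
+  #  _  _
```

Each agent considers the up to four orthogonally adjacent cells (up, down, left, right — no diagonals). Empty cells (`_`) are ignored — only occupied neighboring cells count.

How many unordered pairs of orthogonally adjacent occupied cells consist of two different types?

Scan each occupied cell's neighbors to the right and below so each pair is counted once.
From row 1: 2 unlike of 5 pairs (running 2/5).
From row 2: 3 unlike of 4 pairs (running 5/9).
From row 3: 1 unlike of 1 pairs (running 6/10).
Total adjacent occupied pairs: 10; unlike-type pairs: 6.

6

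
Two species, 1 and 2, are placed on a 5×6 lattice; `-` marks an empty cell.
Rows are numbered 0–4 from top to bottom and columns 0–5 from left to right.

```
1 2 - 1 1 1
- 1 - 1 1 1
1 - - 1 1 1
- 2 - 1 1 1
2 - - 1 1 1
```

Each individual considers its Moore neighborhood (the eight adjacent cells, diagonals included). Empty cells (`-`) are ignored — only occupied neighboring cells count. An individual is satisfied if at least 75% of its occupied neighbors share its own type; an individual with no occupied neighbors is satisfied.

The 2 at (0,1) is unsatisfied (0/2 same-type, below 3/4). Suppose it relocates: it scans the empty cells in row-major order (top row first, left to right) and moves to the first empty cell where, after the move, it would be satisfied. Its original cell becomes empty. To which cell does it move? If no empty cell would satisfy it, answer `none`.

(4,1)

Vacating (0,1). Empty cells in order:
  (0,2): 0/3 same-type → still unsatisfied.
  (1,0): 0/3 same-type → still unsatisfied.
  (1,2): 0/4 same-type → still unsatisfied.
  (2,1): 1/3 same-type → still unsatisfied.
  (2,2): 1/5 same-type → still unsatisfied.
  (3,0): 2/3 same-type → still unsatisfied.
  (3,2): 1/4 same-type → still unsatisfied.
  (4,1): 2/2 same-type → satisfied — stop here.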